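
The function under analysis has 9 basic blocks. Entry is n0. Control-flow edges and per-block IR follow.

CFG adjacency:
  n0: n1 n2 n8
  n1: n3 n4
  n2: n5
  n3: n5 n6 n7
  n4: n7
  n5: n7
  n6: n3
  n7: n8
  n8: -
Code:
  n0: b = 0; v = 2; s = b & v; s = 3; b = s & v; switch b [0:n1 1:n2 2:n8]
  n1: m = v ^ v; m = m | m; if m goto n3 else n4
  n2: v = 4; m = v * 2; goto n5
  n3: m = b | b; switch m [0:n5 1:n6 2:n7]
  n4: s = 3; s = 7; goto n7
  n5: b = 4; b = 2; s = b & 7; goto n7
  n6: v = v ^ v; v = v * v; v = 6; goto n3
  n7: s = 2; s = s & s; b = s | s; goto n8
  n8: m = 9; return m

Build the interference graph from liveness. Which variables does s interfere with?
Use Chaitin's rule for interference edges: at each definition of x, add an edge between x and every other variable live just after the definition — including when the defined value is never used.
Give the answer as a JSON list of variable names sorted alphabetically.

Answer: ["v"]

Working:
def/use:
  n0: def={b,s,v} ue=∅
  n1: def={m} ue={v}
  n2: def={m,v} ue=∅
  n3: def={m} ue={b}
  n4: def={s} ue=∅
  n5: def={b,s} ue=∅
  n6: def={v} ue={v}
  n7: def={b,s} ue=∅
  n8: def={m} ue=∅

Liveness:
  live n0: ∅→{b,v}
  live n1: {b,v}→{b,v}
  live n2: ∅→∅
  live n3: {b,v}→{b,v}
  live n4: ∅→∅
  live n5: ∅→∅
  live n6: {b,v}→{b,v}
  live n7: ∅→∅
  live n8: ∅→∅

Conflict graph:
  b — {m,v}
  m — {b,v}
  s — {v}
  v — {b,m,s}

N(s) = ["v"]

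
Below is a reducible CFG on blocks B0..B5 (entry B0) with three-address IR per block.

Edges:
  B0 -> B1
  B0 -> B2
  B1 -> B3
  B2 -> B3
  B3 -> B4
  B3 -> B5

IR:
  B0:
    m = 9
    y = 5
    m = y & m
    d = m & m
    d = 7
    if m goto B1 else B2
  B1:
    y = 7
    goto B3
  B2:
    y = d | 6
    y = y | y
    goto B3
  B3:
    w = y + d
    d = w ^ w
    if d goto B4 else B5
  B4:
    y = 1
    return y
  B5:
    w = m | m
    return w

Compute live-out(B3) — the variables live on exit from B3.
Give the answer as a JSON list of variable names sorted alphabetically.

Per-block:
  B0: {d,m,y} / ∅
  B1: {y} / ∅
  B2: {y} / {d}
  B3: {d,w} / {d,y}
  B4: {y} / ∅
  B5: {w} / {m}

Backward fixpoint:
  live B0: ∅→{d,m}
  live B1: {d,m}→{d,m,y}
  live B2: {d,m}→{d,m,y}
  live B3: {d,m,y}→{m}
  live B4: ∅→∅
  live B5: {m}→∅

live-out(B3) = ["m"]

Answer: ["m"]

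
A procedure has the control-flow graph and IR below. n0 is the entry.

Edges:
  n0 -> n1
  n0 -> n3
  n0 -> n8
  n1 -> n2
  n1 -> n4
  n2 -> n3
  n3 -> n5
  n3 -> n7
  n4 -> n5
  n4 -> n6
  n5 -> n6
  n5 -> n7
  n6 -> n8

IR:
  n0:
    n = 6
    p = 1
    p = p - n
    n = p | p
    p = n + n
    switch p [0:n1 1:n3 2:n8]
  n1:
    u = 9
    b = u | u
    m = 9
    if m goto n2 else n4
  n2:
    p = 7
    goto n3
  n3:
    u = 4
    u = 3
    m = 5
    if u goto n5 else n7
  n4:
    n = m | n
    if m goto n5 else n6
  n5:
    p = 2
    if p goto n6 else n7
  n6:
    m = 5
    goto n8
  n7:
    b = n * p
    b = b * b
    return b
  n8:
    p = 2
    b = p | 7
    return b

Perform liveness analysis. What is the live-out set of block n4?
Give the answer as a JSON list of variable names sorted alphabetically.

def/use:
  n0 def {n,p} use ∅
  n1 def {b,m,u} use ∅
  n2 def {p} use ∅
  n3 def {m,u} use ∅
  n4 def {n} use {m,n}
  n5 def {p} use ∅
  n6 def {m} use ∅
  n7 def {b} use {n,p}
  n8 def {b,p} use ∅

Liveness:
  live n0: ∅→{n,p}
  live n1: {n}→{m,n}
  live n2: {n}→{n,p}
  live n3: {n,p}→{n,p}
  live n4: {m,n}→{n}
  live n5: {n}→{n,p}
  live n6: ∅→∅
  live n7: {n,p}→∅
  live n8: ∅→∅

live-out(n4) = ["n"]

Answer: ["n"]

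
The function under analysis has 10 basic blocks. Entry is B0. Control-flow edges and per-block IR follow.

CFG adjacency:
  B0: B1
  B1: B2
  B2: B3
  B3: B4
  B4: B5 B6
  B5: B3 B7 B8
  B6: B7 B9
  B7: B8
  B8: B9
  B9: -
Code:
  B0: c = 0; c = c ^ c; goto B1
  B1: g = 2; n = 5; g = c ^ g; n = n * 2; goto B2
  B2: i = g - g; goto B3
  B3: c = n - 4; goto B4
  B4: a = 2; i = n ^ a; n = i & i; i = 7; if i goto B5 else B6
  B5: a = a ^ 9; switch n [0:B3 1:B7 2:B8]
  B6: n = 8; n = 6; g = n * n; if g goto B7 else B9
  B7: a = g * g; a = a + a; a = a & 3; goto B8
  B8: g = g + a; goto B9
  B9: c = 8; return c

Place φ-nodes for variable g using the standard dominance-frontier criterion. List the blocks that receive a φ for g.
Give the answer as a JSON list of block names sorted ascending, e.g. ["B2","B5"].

idom tree: B1←B0 B2←B1 B3←B2 B4←B3 B5←B4 B6←B4 B7←B4 B8←B4 B9←B4
Dom at joins:
  B3: preds {B2,B5}: {B0,B1,B2} ∩ {B0,B1,B2,B3,B4,B5} = {B0,B1,B2}; idom=B2
  B7: preds {B5,B6}: {B0,B1,B2,B3,B4,B5} ∩ {B0,B1,B2,B3,B4,B6} = {B0,B1,B2,B3,B4}; idom=B4
  B8: preds {B5,B7}: {B0,B1,B2,B3,B4,B5} ∩ {B0,B1,B2,B3,B4,B7} = {B0,B1,B2,B3,B4}; idom=B4
  B9: preds {B6,B8}: {B0,B1,B2,B3,B4,B6} ∩ {B0,B1,B2,B3,B4,B8} = {B0,B1,B2,B3,B4}; idom=B4

Frontier:
  B3←B2: walk · to B2
  B3←B5: walk B5→B4→B3 to B2
  B7←B5: walk B5 to B4
  B7←B6: walk B6 to B4
  B8←B5: walk B5 to B4
  B8←B7: walk B7 to B4
  B9←B6: walk B6 to B4
  B9←B8: walk B8 to B4
  B0: DF=∅
  B1: DF=∅
  B2: DF=∅
  B3: DF={B3}
  B4: DF={B3}
  B5: DF={B3,B7,B8}
  B6: DF={B7,B9}
  B7: DF={B8}
  B8: DF={B9}
  B9: DF=∅

φ for g: defs {B1,B6,B8}
  DF⁺ = {B7,B8,B9}

Answer: ["B7", "B8", "B9"]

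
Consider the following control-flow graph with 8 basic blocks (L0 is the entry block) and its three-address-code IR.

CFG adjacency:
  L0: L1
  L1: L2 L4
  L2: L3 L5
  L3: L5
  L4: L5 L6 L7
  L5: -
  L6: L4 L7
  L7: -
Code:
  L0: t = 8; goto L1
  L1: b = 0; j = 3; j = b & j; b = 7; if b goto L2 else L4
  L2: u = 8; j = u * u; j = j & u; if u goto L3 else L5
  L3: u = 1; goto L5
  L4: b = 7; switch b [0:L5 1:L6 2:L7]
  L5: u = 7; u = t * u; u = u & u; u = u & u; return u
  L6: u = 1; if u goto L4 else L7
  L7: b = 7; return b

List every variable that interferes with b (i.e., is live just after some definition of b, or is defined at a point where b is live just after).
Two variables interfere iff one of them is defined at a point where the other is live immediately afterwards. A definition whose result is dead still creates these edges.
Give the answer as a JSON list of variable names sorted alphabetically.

Per-block:
  L0: def={t} ue=∅
  L1: def={b,j} ue=∅
  L2: def={j,u} ue=∅
  L3: def={u} ue=∅
  L4: def={b} ue=∅
  L5: def={u} ue={t}
  L6: def={u} ue=∅
  L7: def={b} ue=∅

Live sets:
  L0 li=∅ lo={t}
  L1 li={t} lo={t}
  L2 li={t} lo={t}
  L3 li={t} lo={t}
  L4 li={t} lo={t}
  L5 li={t} lo=∅
  L6 li={t} lo={t}
  L7 li=∅ lo=∅

Conflict graph:
  b: {j,t}
  j: {b,t,u}
  t: {b,j,u}
  u: {j,t}

N(b) = ["j", "t"]

Answer: ["j", "t"]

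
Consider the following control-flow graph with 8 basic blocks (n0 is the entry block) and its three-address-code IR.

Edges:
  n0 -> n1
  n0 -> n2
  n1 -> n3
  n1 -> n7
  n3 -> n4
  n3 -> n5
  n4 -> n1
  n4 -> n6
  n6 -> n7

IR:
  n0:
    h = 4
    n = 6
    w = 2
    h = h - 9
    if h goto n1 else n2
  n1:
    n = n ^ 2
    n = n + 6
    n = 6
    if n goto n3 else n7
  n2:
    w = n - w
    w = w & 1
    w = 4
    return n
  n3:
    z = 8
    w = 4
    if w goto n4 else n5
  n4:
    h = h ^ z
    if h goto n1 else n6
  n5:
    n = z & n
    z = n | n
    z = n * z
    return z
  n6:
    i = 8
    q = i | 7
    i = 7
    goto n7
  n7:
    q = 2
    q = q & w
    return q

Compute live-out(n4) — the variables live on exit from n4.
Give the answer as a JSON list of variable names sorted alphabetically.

def/use:
  n0: {h,n,w} / ∅
  n1: {n} / {n}
  n2: {w} / {n,w}
  n3: {w,z} / ∅
  n4: {h} / {h,z}
  n5: {n,z} / {n,z}
  n6: {i,q} / ∅
  n7: {q} / {w}

Backward fixpoint:
  n0 li=∅ lo={h,n,w}
  n1 li={h,n,w} lo={h,n,w}
  n2 li={n,w} lo=∅
  n3 li={h,n} lo={h,n,w,z}
  n4 li={h,n,w,z} lo={h,n,w}
  n5 li={n,z} lo=∅
  n6 li={w} lo={w}
  n7 li={w} lo=∅

live-out(n4) = ["h", "n", "w"]

Answer: ["h", "n", "w"]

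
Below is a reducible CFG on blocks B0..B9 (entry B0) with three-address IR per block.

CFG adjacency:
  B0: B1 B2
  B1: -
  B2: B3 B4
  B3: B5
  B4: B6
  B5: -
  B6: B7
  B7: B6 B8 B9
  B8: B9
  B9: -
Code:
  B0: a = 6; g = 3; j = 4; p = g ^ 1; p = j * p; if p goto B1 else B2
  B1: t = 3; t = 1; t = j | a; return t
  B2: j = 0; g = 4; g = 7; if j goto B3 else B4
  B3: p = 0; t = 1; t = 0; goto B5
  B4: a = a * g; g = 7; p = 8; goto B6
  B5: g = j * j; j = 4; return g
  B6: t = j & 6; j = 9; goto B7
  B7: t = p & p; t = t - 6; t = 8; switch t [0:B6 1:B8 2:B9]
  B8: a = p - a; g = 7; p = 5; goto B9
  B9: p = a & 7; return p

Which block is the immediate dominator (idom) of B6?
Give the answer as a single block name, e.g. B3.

Answer: B4

Analysis:
idom tree: B1←B0 B2←B0 B3←B2 B4←B2 B5←B3 B6←B4 B7←B6 B8←B7 B9←B7
Join-block Dom:
  B6: preds {B4,B7}: {B0,B2,B4} ∩ {B0,B2,B4,B6,B7} = {B0,B2,B4}; idom=B4
  B9: preds {B7,B8}: {B0,B2,B4,B6,B7} ∩ {B0,B2,B4,B6,B7,B8} = {B0,B2,B4,B6,B7}; idom=B7

idom(B6) = B4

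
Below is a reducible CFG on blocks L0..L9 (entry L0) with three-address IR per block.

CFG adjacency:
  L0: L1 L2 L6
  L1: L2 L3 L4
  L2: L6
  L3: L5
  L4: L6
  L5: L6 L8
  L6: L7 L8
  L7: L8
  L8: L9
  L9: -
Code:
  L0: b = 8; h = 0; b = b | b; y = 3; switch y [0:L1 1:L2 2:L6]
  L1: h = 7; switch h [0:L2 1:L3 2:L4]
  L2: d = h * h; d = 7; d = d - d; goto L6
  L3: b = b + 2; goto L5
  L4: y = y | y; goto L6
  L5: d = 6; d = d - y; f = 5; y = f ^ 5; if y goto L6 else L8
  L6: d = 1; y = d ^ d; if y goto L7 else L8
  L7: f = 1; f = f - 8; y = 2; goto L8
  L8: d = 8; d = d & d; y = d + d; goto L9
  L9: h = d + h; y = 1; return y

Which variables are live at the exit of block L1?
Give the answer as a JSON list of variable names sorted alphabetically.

Per-block:
  L0: {b,h,y} / ∅
  L1: {h} / ∅
  L2: {d} / {h}
  L3: {b} / {b}
  L4: {y} / {y}
  L5: {d,f,y} / {y}
  L6: {d,y} / ∅
  L7: {f,y} / ∅
  L8: {d,y} / ∅
  L9: {h,y} / {d,h}

Backward fixpoint:
  L0: in=∅ out={b,h,y}
  L1: in={b,y} out={b,h,y}
  L2: in={h} out={h}
  L3: in={b,h,y} out={h,y}
  L4: in={h,y} out={h}
  L5: in={h,y} out={h}
  L6: in={h} out={h}
  L7: in={h} out={h}
  L8: in={h} out={d,h}
  L9: in={d,h} out=∅

live-out(L1) = ["b", "h", "y"]

Answer: ["b", "h", "y"]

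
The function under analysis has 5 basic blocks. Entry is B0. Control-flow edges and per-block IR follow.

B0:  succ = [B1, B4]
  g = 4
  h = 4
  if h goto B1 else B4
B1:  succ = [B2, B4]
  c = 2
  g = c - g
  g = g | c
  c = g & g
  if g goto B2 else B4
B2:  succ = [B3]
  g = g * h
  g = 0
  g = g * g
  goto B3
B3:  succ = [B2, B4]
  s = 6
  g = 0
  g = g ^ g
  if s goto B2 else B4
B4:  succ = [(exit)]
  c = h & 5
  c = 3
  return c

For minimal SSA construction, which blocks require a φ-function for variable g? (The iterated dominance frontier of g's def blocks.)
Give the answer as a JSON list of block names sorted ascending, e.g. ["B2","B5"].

Answer: ["B2", "B4"]

Derivation:
idom tree: B1←B0 B2←B1 B3←B2 B4←B0
Join-block Dom:
  B2: preds {B1,B3}: {B0,B1} ∩ {B0,B1,B2,B3} = {B0,B1}; idom=B1
  B4: preds {B0,B1,B3}: {B0} ∩ {B0,B1} ∩ {B0,B1,B2,B3} = {B0}; idom=B0

Frontier:
  join B2 pred B1: · stop@B1
  join B2 pred B3: B3→B2 stop@B1
  join B4 pred B0: · stop@B0
  join B4 pred B1: B1 stop@B0
  join B4 pred B3: B3→B2→B1 stop@B0
  DF(B0)=∅
  DF(B1)={B4}
  DF(B2)={B2,B4}
  DF(B3)={B2,B4}
  DF(B4)=∅

φ for g: defs {B0,B1,B2,B3}
  DF⁺ = {B2,B4}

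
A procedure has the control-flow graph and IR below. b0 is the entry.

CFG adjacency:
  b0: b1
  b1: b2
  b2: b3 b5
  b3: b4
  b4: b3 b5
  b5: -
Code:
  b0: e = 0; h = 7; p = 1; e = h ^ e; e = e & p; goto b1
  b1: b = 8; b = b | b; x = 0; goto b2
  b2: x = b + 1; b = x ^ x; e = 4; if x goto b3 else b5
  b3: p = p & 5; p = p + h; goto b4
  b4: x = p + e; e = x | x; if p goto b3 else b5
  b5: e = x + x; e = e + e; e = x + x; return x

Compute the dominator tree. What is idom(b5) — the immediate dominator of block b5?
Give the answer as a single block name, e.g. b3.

idom tree: b1←b0 b2←b1 b3←b2 b4←b3 b5←b2
Dom∩ at merges:
  b3: preds {b2,b4}: {b0,b1,b2} ∩ {b0,b1,b2,b3,b4} = {b0,b1,b2}; idom=b2
  b5: preds {b2,b4}: {b0,b1,b2} ∩ {b0,b1,b2,b3,b4} = {b0,b1,b2}; idom=b2

idom(b5) = b2

Answer: b2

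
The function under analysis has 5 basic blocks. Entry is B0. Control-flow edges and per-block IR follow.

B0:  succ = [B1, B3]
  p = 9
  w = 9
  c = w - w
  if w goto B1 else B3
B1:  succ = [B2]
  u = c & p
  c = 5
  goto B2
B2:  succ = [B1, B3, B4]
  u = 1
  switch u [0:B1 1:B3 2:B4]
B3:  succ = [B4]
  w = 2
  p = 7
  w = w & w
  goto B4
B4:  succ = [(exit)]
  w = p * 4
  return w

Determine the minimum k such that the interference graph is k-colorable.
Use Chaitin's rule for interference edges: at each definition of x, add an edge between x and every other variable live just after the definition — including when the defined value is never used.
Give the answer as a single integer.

Answer: 3

Working:
def/use:
  B0 def {c,p,w} use ∅
  B1 def {c,u} use {c,p}
  B2 def {u} use ∅
  B3 def {p,w} use ∅
  B4 def {w} use {p}

Liveness:
  B0 li=∅ lo={c,p}
  B1 li={c,p} lo={c,p}
  B2 li={c,p} lo={c,p}
  B3 li=∅ lo={p}
  B4 li={p} lo=∅

Conflict graph:
  c: {p,u,w}
  p: {c,u,w}
  u: {c,p}
  w: {c,p}

Colouring:
  clique {c,p,u} ⇒ need ≥ 3
  assign c→r0 p→r1 u→r2 w→r2 — no edge inside a register ⇒ χ ≤ 3
  χ = 3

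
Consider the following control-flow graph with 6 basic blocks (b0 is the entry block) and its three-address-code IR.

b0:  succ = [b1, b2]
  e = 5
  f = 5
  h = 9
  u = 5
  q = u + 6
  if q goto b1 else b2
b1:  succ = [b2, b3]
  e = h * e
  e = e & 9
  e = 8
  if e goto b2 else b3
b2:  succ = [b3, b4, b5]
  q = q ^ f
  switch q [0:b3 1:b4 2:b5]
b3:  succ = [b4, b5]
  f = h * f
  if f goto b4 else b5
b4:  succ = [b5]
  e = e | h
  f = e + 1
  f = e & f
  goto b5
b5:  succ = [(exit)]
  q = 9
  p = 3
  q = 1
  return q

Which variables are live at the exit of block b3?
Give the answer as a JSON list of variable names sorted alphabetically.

Block summaries:
  b0: {e,f,h,q,u} / ∅
  b1: {e} / {e,h}
  b2: {q} / {f,q}
  b3: {f} / {f,h}
  b4: {e,f} / {e,h}
  b5: {p,q} / ∅

Backward fixpoint:
  live b0: ∅→{e,f,h,q}
  live b1: {e,f,h,q}→{e,f,h,q}
  live b2: {e,f,h,q}→{e,f,h}
  live b3: {e,f,h}→{e,h}
  live b4: {e,h}→∅
  live b5: ∅→∅

live-out(b3) = ["e", "h"]

Answer: ["e", "h"]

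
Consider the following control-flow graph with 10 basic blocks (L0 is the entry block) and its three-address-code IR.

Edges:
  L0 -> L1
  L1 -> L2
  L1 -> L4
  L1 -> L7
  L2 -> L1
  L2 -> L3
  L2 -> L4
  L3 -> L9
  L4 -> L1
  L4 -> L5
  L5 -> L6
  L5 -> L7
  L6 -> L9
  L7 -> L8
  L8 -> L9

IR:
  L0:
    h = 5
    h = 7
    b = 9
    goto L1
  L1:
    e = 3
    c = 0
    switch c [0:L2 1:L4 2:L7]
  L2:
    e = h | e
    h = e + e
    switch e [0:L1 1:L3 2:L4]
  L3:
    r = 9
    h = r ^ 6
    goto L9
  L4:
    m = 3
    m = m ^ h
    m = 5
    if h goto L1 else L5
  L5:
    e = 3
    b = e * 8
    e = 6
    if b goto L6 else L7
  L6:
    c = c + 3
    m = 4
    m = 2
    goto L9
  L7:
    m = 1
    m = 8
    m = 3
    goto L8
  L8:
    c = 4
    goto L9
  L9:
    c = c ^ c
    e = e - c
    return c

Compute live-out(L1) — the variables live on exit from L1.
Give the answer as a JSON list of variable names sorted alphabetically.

Answer: ["c", "e", "h"]

Derivation:
Per-block:
  L0 def {b,h} use ∅
  L1 def {c,e} use ∅
  L2 def {e,h} use {e,h}
  L3 def {h,r} use ∅
  L4 def {m} use {h}
  L5 def {b,e} use ∅
  L6 def {c,m} use {c}
  L7 def {m} use ∅
  L8 def {c} use ∅
  L9 def {c,e} use {c,e}

Live sets:
  live L0: ∅→{h}
  live L1: {h}→{c,e,h}
  live L2: {c,e,h}→{c,e,h}
  live L3: {c,e}→{c,e}
  live L4: {c,h}→{c,h}
  live L5: {c}→{c,e}
  live L6: {c,e}→{c,e}
  live L7: {e}→{e}
  live L8: {e}→{c,e}
  live L9: {c,e}→∅

live-out(L1) = ["c", "e", "h"]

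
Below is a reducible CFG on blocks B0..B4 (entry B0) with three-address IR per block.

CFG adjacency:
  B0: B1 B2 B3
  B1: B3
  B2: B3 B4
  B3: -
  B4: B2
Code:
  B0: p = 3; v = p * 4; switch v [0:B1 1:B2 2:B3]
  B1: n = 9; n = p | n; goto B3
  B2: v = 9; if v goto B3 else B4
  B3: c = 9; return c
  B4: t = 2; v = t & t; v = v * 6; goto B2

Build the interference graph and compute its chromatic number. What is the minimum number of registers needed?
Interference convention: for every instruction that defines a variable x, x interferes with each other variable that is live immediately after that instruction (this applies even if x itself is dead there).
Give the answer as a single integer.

Answer: 2

Derivation:
Block summaries:
  B0: def={p,v} ue=∅
  B1: def={n} ue={p}
  B2: def={v} ue=∅
  B3: def={c} ue=∅
  B4: def={t,v} ue=∅

Backward fixpoint:
  B0 li=∅ lo={p}
  B1 li={p} lo=∅
  B2 li=∅ lo=∅
  B3 li=∅ lo=∅
  B4 li=∅ lo=∅

Interference:
  c: ∅
  n: {p}
  p: {n,v}
  t: ∅
  v: {p}

Chromatic number:
  clique {n,p} ⇒ need ≥ 2
  2-colouring: R0={c,p,t}  R1={n,v}
  χ = 2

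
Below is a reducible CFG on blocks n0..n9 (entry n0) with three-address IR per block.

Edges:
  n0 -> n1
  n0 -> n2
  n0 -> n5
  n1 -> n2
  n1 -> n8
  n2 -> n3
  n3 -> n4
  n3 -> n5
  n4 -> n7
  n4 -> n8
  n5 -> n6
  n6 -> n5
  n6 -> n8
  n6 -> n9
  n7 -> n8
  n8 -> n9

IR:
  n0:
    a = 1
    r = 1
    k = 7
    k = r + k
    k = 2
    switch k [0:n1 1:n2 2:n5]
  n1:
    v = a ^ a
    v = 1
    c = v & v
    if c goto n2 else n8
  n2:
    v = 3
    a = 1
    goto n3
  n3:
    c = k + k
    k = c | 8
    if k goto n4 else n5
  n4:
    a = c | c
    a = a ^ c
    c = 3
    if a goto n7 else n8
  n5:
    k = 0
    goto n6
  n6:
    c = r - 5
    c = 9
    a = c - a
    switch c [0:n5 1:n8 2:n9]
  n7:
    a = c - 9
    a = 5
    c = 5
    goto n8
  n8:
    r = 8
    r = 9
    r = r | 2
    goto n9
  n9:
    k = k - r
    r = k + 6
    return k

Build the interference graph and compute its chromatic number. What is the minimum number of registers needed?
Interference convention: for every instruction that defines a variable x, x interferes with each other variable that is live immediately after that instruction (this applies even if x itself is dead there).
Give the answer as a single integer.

Answer: 4

Working:
def/use:
  n0: def={a,k,r} ue=∅
  n1: def={c,v} ue={a}
  n2: def={a,v} ue=∅
  n3: def={c,k} ue={k}
  n4: def={a,c} ue={c}
  n5: def={k} ue=∅
  n6: def={a,c} ue={a,r}
  n7: def={a,c} ue={c}
  n8: def={r} ue=∅
  n9: def={k,r} ue={k,r}

Backward fixpoint:
  live n0: ∅→{a,k,r}
  live n1: {a,k,r}→{k,r}
  live n2: {k,r}→{a,k,r}
  live n3: {a,k,r}→{a,c,k,r}
  live n4: {c,k}→{c,k}
  live n5: {a,r}→{a,k,r}
  live n6: {a,k,r}→{a,k,r}
  live n7: {c,k}→{k}
  live n8: {k}→{k,r}
  live n9: {k,r}→∅

Conflict graph:
  a: {c,k,r}
  c: {a,k,r}
  k: {a,c,r,v}
  r: {a,c,k,v}
  v: {k,r}

Registers:
  lower bound: {a,c,k,r} mutually conflict ⇒ χ ≥ 4
  4-colouring: R0={k}  R1={r}  R2={a,v}  R3={c}
  χ = 4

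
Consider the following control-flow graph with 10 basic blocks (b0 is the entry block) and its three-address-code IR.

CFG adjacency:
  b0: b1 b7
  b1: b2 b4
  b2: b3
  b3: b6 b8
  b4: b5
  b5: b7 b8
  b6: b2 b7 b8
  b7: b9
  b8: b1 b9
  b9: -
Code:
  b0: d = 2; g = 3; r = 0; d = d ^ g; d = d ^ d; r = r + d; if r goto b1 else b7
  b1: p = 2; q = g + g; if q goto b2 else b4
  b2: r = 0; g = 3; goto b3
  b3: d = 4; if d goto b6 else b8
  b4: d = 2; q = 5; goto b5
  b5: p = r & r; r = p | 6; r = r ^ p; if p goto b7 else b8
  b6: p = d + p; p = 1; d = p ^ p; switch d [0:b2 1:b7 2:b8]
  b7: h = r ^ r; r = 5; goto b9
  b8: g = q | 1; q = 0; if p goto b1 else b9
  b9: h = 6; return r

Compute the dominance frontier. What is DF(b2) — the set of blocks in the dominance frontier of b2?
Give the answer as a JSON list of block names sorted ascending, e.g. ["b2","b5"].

Answer: ["b2", "b7", "b8"]

Derivation:
idom tree: b1←b0 b2←b1 b3←b2 b4←b1 b5←b4 b6←b3 b7←b0 b8←b1 b9←b0
Join-block Dom:
  b1: preds {b0,b8}: {b0} ∩ {b0,b1,b8} = {b0}; idom=b0
  b2: preds {b1,b6}: {b0,b1} ∩ {b0,b1,b2,b3,b6} = {b0,b1}; idom=b1
  b7: preds {b0,b5,b6}: {b0} ∩ {b0,b1,b4,b5} ∩ {b0,b1,b2,b3,b6} = {b0}; idom=b0
  b8: preds {b3,b5,b6}: {b0,b1,b2,b3} ∩ {b0,b1,b4,b5} ∩ {b0,b1,b2,b3,b6} = {b0,b1}; idom=b1
  b9: preds {b7,b8}: {b0,b7} ∩ {b0,b1,b8} = {b0}; idom=b0

DF derivation:
  join b1 pred b0: · stop@b0
  join b1 pred b8: b8→b1 stop@b0
  join b2 pred b1: · stop@b1
  join b2 pred b6: b6→b3→b2 stop@b1
  join b7 pred b0: · stop@b0
  join b7 pred b5: b5→b4→b1 stop@b0
  join b7 pred b6: b6→b3→b2→b1 stop@b0
  join b8 pred b3: b3→b2 stop@b1
  join b8 pred b5: b5→b4 stop@b1
  join b8 pred b6: b6→b3→b2 stop@b1
  join b9 pred b7: b7 stop@b0
  join b9 pred b8: b8→b1 stop@b0
  DF(b0)=∅
  DF(b1)={b1,b7,b9}
  DF(b2)={b2,b7,b8}
  DF(b3)={b2,b7,b8}
  DF(b4)={b7,b8}
  DF(b5)={b7,b8}
  DF(b6)={b2,b7,b8}
  DF(b7)={b9}
  DF(b8)={b1,b9}
  DF(b9)=∅

DF(b2) = ["b2", "b7", "b8"]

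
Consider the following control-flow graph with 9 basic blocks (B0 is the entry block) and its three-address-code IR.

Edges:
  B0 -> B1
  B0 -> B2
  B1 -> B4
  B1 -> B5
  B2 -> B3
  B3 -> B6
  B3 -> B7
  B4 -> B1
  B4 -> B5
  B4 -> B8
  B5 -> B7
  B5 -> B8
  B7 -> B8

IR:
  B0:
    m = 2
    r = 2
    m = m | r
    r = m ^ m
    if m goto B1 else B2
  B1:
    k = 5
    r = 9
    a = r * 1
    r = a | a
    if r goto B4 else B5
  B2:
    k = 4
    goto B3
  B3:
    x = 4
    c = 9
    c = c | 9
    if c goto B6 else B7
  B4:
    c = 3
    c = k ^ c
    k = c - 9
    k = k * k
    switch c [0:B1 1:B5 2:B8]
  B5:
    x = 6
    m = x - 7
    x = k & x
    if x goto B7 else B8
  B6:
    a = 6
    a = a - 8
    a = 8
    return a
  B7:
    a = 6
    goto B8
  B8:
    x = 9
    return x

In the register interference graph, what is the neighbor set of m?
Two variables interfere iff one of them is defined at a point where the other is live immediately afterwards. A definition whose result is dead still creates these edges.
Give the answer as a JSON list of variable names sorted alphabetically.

Per-block:
  B0 def {m,r} use ∅
  B1 def {a,k,r} use ∅
  B2 def {k} use ∅
  B3 def {c,x} use ∅
  B4 def {c,k} use {k}
  B5 def {m,x} use {k}
  B6 def {a} use ∅
  B7 def {a} use ∅
  B8 def {x} use ∅

Live sets:
  live B0: ∅→∅
  live B1: ∅→{k}
  live B2: ∅→∅
  live B3: ∅→∅
  live B4: {k}→{k}
  live B5: {k}→∅
  live B6: ∅→∅
  live B7: ∅→∅
  live B8: ∅→∅

Interference:
  a — {k}
  c — {k}
  k — {a,c,m,r,x}
  m — {k,r,x}
  r — {k,m}
  x — {k,m}

N(m) = ["k", "r", "x"]

Answer: ["k", "r", "x"]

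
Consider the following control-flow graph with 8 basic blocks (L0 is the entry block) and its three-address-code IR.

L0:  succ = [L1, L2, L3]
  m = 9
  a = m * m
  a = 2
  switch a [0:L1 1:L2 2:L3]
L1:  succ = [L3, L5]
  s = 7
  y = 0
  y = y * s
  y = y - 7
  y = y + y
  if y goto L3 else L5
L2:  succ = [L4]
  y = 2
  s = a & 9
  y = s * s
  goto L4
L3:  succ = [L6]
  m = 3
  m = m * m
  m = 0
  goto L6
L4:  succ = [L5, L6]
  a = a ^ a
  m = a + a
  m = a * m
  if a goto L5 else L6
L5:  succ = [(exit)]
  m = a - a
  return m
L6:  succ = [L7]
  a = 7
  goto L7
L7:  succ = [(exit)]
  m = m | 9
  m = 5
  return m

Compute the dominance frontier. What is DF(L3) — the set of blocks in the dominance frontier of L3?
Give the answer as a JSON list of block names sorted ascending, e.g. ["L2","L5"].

Answer: ["L6"]

Working:
idom tree: L1←L0 L2←L0 L3←L0 L4←L2 L5←L0 L6←L0 L7←L6
Dom at joins:
  L3: preds {L0,L1}: {L0} ∩ {L0,L1} = {L0}; idom=L0
  L5: preds {L1,L4}: {L0,L1} ∩ {L0,L2,L4} = {L0}; idom=L0
  L6: preds {L3,L4}: {L0,L3} ∩ {L0,L2,L4} = {L0}; idom=L0

DF derivation:
  L3←L0: walk · to L0
  L3←L1: walk L1 to L0
  L5←L1: walk L1 to L0
  L5←L4: walk L4→L2 to L0
  L6←L3: walk L3 to L0
  L6←L4: walk L4→L2 to L0
  L0 → ∅
  L1 → {L3,L5}
  L2 → {L5,L6}
  L3 → {L6}
  L4 → {L5,L6}
  L5 → ∅
  L6 → ∅
  L7 → ∅

DF(L3) = ["L6"]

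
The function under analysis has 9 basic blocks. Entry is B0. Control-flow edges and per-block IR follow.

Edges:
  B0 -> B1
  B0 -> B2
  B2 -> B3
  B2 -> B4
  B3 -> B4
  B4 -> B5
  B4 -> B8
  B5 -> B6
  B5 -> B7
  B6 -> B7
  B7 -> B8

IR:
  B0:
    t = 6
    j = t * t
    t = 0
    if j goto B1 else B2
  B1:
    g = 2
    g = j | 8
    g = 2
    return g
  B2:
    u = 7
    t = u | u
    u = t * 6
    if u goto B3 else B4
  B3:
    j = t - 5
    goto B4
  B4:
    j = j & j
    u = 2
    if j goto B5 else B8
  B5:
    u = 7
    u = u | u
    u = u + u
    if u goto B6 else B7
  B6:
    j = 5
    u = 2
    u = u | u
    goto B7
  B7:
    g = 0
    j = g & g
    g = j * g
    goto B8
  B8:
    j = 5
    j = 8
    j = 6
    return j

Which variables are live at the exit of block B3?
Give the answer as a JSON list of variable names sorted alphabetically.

Block summaries:
  B0 def {j,t} use ∅
  B1 def {g} use {j}
  B2 def {t,u} use ∅
  B3 def {j} use {t}
  B4 def {j,u} use {j}
  B5 def {u} use ∅
  B6 def {j,u} use ∅
  B7 def {g,j} use ∅
  B8 def {j} use ∅

Liveness:
  B0: in=∅ out={j}
  B1: in={j} out=∅
  B2: in={j} out={j,t}
  B3: in={t} out={j}
  B4: in={j} out=∅
  B5: in=∅ out=∅
  B6: in=∅ out=∅
  B7: in=∅ out=∅
  B8: in=∅ out=∅

live-out(B3) = ["j"]

Answer: ["j"]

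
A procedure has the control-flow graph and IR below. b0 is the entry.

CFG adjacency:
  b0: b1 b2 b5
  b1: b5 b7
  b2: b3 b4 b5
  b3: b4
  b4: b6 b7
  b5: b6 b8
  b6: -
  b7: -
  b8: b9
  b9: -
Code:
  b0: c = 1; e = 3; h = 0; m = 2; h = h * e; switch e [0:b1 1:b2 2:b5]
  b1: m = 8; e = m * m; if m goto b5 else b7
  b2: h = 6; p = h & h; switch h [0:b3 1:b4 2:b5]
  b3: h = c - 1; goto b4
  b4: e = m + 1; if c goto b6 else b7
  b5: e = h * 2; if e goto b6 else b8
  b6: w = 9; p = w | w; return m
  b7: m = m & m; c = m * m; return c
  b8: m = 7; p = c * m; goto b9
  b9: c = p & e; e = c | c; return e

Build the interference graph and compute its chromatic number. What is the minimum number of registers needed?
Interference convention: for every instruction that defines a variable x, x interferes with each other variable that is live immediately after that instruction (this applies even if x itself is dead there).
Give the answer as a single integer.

Answer: 5

Derivation:
Per-block:
  b0 def {c,e,h,m} use ∅
  b1 def {e,m} use ∅
  b2 def {h,p} use ∅
  b3 def {h} use {c}
  b4 def {e} use {c,m}
  b5 def {e} use {h}
  b6 def {p,w} use {m}
  b7 def {c,m} use {m}
  b8 def {m,p} use {c}
  b9 def {c,e} use {e,p}

Backward fixpoint:
  b0 li=∅ lo={c,h,m}
  b1 li={c,h} lo={c,h,m}
  b2 li={c,m} lo={c,h,m}
  b3 li={c,m} lo={c,m}
  b4 li={c,m} lo={m}
  b5 li={c,h,m} lo={c,e,m}
  b6 li={m} lo=∅
  b7 li={m} lo=∅
  b8 li={c,e} lo={e,p}
  b9 li={e,p} lo=∅

Conflict graph:
  c: {e,h,m,p}
  e: {c,h,m,p}
  h: {c,e,m,p}
  m: {c,e,h,p,w}
  p: {c,e,h,m}
  w: {m}

Registers:
  {c,e,h,m,p} pairwise interfere (5-clique) ⇒ χ ≥ 5
  assign c→r1 e→r2 h→r3 m→r0 p→r4 w→r1 — no edge inside a register ⇒ χ ≤ 5
  χ = 5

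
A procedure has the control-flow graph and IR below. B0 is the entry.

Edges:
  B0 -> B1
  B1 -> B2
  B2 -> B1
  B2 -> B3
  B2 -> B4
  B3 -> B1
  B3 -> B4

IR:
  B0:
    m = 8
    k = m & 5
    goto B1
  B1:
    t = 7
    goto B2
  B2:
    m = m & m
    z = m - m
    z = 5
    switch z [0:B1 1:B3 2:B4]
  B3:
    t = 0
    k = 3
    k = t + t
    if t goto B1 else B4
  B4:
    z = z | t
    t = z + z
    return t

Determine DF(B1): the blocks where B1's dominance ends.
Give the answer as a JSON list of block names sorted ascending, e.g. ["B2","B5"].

Answer: ["B1"]

Analysis:
idom tree: B1←B0 B2←B1 B3←B2 B4←B2
Dom at joins:
  B1: preds {B0,B2,B3}: {B0} ∩ {B0,B1,B2} ∩ {B0,B1,B2,B3} = {B0}; idom=B0
  B4: preds {B2,B3}: {B0,B1,B2} ∩ {B0,B1,B2,B3} = {B0,B1,B2}; idom=B2

DF walk-up:
  B1←B0: walk · to B0
  B1←B2: walk B2→B1 to B0
  B1←B3: walk B3→B2→B1 to B0
  B4←B2: walk · to B2
  B4←B3: walk B3 to B2
  DF(B0)=∅
  DF(B1)={B1}
  DF(B2)={B1}
  DF(B3)={B1,B4}
  DF(B4)=∅

DF(B1) = ["B1"]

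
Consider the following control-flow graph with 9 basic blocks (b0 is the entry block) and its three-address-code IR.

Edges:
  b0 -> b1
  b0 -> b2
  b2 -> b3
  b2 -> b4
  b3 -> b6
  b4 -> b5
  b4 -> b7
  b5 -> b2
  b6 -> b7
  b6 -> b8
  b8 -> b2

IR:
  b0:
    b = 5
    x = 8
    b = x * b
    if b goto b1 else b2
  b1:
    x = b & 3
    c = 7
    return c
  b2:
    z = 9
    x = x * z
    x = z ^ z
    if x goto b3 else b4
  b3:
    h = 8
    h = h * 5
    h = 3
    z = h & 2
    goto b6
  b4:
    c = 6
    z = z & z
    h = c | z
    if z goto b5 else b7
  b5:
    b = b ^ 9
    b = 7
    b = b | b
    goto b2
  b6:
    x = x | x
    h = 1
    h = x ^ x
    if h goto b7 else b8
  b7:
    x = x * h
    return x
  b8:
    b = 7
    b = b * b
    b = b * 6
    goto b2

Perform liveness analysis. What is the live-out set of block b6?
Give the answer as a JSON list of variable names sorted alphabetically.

Answer: ["h", "x"]

Working:
Per-block:
  b0: {b,x} / ∅
  b1: {c,x} / {b}
  b2: {x,z} / {x}
  b3: {h,z} / ∅
  b4: {c,h,z} / {z}
  b5: {b} / {b}
  b6: {h,x} / {x}
  b7: {x} / {h,x}
  b8: {b} / ∅

Backward fixpoint:
  b0 li=∅ lo={b,x}
  b1 li={b} lo=∅
  b2 li={b,x} lo={b,x,z}
  b3 li={x} lo={x}
  b4 li={b,x,z} lo={b,h,x}
  b5 li={b,x} lo={b,x}
  b6 li={x} lo={h,x}
  b7 li={h,x} lo=∅
  b8 li={x} lo={b,x}

live-out(b6) = ["h", "x"]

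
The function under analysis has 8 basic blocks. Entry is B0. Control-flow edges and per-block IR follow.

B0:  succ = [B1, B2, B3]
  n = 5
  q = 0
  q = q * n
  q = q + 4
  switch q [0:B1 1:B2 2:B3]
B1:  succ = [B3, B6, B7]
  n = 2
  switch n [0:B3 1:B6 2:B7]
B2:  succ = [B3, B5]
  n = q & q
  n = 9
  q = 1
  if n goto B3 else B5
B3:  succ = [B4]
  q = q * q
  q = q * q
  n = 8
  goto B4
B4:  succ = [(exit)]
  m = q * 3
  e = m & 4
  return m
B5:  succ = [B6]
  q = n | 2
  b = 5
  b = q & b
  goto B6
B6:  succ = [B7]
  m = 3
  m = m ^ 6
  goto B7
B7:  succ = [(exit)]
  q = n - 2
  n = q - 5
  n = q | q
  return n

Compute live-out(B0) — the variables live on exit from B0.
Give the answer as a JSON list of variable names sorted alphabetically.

Answer: ["q"]

Working:
Block summaries:
  B0: {n,q} / ∅
  B1: {n} / ∅
  B2: {n,q} / {q}
  B3: {n,q} / {q}
  B4: {e,m} / {q}
  B5: {b,q} / {n}
  B6: {m} / ∅
  B7: {n,q} / {n}

Backward fixpoint:
  B0: in=∅ out={q}
  B1: in={q} out={n,q}
  B2: in={q} out={n,q}
  B3: in={q} out={q}
  B4: in={q} out=∅
  B5: in={n} out={n}
  B6: in={n} out={n}
  B7: in={n} out=∅

live-out(B0) = ["q"]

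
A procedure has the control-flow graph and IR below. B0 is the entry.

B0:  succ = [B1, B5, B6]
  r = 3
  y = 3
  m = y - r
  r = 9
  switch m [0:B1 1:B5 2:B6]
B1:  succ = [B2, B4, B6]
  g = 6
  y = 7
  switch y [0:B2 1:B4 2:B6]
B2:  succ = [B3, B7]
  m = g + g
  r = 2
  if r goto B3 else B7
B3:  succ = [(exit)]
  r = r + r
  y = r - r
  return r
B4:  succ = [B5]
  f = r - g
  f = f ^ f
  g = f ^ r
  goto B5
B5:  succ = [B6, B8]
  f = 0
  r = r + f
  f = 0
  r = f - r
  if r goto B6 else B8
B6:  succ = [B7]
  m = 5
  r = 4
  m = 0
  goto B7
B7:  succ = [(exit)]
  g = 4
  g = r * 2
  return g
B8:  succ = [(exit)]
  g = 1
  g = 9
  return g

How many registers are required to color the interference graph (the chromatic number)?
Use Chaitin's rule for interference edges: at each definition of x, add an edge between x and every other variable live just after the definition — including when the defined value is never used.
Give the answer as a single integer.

Answer: 3

Derivation:
Per-block:
  B0: {m,r,y} / ∅
  B1: {g,y} / ∅
  B2: {m,r} / {g}
  B3: {r,y} / {r}
  B4: {f,g} / {g,r}
  B5: {f,r} / {r}
  B6: {m,r} / ∅
  B7: {g} / {r}
  B8: {g} / ∅

Liveness:
  B0: in=∅ out={r}
  B1: in={r} out={g,r}
  B2: in={g} out={r}
  B3: in={r} out=∅
  B4: in={g,r} out={r}
  B5: in={r} out=∅
  B6: in=∅ out={r}
  B7: in={r} out=∅
  B8: in=∅ out=∅

Interference:
  f: {r}
  g: {r,y}
  m: {r}
  r: {f,g,m,y}
  y: {g,r}

Registers:
  clique {g,r,y} ⇒ need ≥ 3
  assign f→c1 g→c1 m→c1 r→c0 y→c2 — no edge inside a register ⇒ χ ≤ 3
  χ = 3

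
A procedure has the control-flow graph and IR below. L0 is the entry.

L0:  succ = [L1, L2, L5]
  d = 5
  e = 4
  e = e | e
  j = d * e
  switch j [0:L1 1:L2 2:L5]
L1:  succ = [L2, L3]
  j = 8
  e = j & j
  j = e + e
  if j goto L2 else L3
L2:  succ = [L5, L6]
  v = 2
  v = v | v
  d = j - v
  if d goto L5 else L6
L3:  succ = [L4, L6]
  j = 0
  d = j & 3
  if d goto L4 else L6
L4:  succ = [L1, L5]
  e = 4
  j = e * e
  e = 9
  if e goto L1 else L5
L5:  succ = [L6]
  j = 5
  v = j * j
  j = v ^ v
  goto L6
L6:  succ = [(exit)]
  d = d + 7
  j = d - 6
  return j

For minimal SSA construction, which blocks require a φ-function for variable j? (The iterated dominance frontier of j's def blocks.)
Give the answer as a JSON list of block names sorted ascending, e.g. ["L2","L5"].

idom tree: L1←L0 L2←L0 L3←L1 L4←L3 L5←L0 L6←L0
Dom at joins:
  L1: preds {L0,L4}: {L0} ∩ {L0,L1,L3,L4} = {L0}; idom=L0
  L2: preds {L0,L1}: {L0} ∩ {L0,L1} = {L0}; idom=L0
  L5: preds {L0,L2,L4}: {L0} ∩ {L0,L2} ∩ {L0,L1,L3,L4} = {L0}; idom=L0
  L6: preds {L2,L3,L5}: {L0,L2} ∩ {L0,L1,L3} ∩ {L0,L5} = {L0}; idom=L0

Frontier:
  join L1 pred L0: · stop@L0
  join L1 pred L4: L4→L3→L1 stop@L0
  join L2 pred L0: · stop@L0
  join L2 pred L1: L1 stop@L0
  join L5 pred L0: · stop@L0
  join L5 pred L2: L2 stop@L0
  join L5 pred L4: L4→L3→L1 stop@L0
  join L6 pred L2: L2 stop@L0
  join L6 pred L3: L3→L1 stop@L0
  join L6 pred L5: L5 stop@L0
  DF(L0)=∅
  DF(L1)={L1,L2,L5,L6}
  DF(L2)={L5,L6}
  DF(L3)={L1,L5,L6}
  DF(L4)={L1,L5}
  DF(L5)={L6}
  DF(L6)=∅

φ for j: defs {L0,L1,L3,L4,L5,L6}
  DF⁺ = {L1,L2,L5,L6}

Answer: ["L1", "L2", "L5", "L6"]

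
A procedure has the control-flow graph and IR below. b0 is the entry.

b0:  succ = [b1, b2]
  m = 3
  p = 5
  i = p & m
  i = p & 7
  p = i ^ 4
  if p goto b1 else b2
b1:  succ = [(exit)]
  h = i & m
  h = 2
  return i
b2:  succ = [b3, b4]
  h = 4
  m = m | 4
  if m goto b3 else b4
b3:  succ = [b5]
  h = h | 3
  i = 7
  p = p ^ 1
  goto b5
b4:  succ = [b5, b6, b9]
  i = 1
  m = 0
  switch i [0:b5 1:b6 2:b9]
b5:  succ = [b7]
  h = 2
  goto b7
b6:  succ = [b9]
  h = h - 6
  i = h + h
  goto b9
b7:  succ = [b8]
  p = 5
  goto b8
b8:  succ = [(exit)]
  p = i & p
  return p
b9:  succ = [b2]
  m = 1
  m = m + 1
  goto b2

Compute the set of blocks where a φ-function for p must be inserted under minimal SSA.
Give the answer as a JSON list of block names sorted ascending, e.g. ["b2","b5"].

idom tree: b1←b0 b2←b0 b3←b2 b4←b2 b5←b2 b6←b4 b7←b5 b8←b7 b9←b4
Dom∩ at merges:
  b2: preds {b0,b9}: {b0} ∩ {b0,b2,b4,b9} = {b0}; idom=b0
  b5: preds {b3,b4}: {b0,b2,b3} ∩ {b0,b2,b4} = {b0,b2}; idom=b2
  b9: preds {b4,b6}: {b0,b2,b4} ∩ {b0,b2,b4,b6} = {b0,b2,b4}; idom=b4

DF derivation:
  join b2 pred b0: · stop@b0
  join b2 pred b9: b9→b4→b2 stop@b0
  join b5 pred b3: b3 stop@b2
  join b5 pred b4: b4 stop@b2
  join b9 pred b4: · stop@b4
  join b9 pred b6: b6 stop@b4
  b0 → ∅
  b1 → ∅
  b2 → {b2}
  b3 → {b5}
  b4 → {b2,b5}
  b5 → ∅
  b6 → {b9}
  b7 → ∅
  b8 → ∅
  b9 → {b2}

φ for p: defs {b0,b3,b7,b8}
  DF⁺ = {b5}

Answer: ["b5"]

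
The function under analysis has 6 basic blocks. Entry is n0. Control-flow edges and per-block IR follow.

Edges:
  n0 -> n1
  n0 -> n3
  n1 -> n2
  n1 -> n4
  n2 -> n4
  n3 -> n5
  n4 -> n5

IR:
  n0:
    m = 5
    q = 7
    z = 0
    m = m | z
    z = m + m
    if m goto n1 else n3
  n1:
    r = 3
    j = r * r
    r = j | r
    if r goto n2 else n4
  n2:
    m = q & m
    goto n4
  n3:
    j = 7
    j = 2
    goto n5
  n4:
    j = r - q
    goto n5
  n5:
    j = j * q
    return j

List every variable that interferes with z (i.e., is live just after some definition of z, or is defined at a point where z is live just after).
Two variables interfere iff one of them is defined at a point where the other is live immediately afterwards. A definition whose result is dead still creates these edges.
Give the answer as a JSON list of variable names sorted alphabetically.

def/use:
  n0 def {m,q,z} use ∅
  n1 def {j,r} use ∅
  n2 def {m} use {m,q}
  n3 def {j} use ∅
  n4 def {j} use {q,r}
  n5 def {j} use {j,q}

Liveness:
  live n0: ∅→{m,q}
  live n1: {m,q}→{m,q,r}
  live n2: {m,q,r}→{q,r}
  live n3: {q}→{j,q}
  live n4: {q,r}→{j,q}
  live n5: {j,q}→∅

Interfere edges:
  j↔{m,q,r}
  m↔{j,q,r,z}
  q↔{j,m,r,z}
  r↔{j,m,q}
  z↔{m,q}

N(z) = ["m", "q"]

Answer: ["m", "q"]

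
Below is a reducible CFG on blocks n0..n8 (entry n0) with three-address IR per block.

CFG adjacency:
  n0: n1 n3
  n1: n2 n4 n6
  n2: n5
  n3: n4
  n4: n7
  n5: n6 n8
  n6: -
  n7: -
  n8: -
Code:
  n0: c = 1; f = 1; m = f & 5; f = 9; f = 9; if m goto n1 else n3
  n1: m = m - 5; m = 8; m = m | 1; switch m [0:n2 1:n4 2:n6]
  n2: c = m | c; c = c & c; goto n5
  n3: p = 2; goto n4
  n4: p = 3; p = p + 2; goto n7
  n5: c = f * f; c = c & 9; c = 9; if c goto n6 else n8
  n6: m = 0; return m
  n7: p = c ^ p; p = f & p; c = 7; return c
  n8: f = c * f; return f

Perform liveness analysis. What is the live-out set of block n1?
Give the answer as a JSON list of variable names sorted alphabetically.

Answer: ["c", "f", "m"]

Analysis:
Block summaries:
  n0: {c,f,m} / ∅
  n1: {m} / {m}
  n2: {c} / {c,m}
  n3: {p} / ∅
  n4: {p} / ∅
  n5: {c} / {f}
  n6: {m} / ∅
  n7: {c,p} / {c,f,p}
  n8: {f} / {c,f}

Backward fixpoint:
  live n0: ∅→{c,f,m}
  live n1: {c,f,m}→{c,f,m}
  live n2: {c,f,m}→{f}
  live n3: {c,f}→{c,f}
  live n4: {c,f}→{c,f,p}
  live n5: {f}→{c,f}
  live n6: ∅→∅
  live n7: {c,f,p}→∅
  live n8: {c,f}→∅

live-out(n1) = ["c", "f", "m"]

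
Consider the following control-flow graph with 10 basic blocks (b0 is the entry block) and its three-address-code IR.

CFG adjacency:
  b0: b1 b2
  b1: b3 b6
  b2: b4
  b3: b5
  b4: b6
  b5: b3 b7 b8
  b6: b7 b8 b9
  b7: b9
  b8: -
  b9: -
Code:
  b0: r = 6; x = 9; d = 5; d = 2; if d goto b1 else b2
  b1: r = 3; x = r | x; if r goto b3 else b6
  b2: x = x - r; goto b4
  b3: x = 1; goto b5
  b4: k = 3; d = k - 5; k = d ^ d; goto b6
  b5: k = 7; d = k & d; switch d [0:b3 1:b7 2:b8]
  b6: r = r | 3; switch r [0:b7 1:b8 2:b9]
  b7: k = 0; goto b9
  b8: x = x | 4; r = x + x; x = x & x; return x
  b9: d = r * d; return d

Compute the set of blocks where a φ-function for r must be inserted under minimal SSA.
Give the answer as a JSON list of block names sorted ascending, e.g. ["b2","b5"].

idom tree: b1←b0 b2←b0 b3←b1 b4←b2 b5←b3 b6←b0 b7←b0 b8←b0 b9←b0
Dom∩ at merges:
  b3: preds {b1,b5}: {b0,b1} ∩ {b0,b1,b3,b5} = {b0,b1}; idom=b1
  b6: preds {b1,b4}: {b0,b1} ∩ {b0,b2,b4} = {b0}; idom=b0
  b7: preds {b5,b6}: {b0,b1,b3,b5} ∩ {b0,b6} = {b0}; idom=b0
  b8: preds {b5,b6}: {b0,b1,b3,b5} ∩ {b0,b6} = {b0}; idom=b0
  b9: preds {b6,b7}: {b0,b6} ∩ {b0,b7} = {b0}; idom=b0

DF derivation:
  join b3 pred b1: · stop@b1
  join b3 pred b5: b5→b3 stop@b1
  join b6 pred b1: b1 stop@b0
  join b6 pred b4: b4→b2 stop@b0
  join b7 pred b5: b5→b3→b1 stop@b0
  join b7 pred b6: b6 stop@b0
  join b8 pred b5: b5→b3→b1 stop@b0
  join b8 pred b6: b6 stop@b0
  join b9 pred b6: b6 stop@b0
  join b9 pred b7: b7 stop@b0
  DF(b0)=∅
  DF(b1)={b6,b7,b8}
  DF(b2)={b6}
  DF(b3)={b3,b7,b8}
  DF(b4)={b6}
  DF(b5)={b3,b7,b8}
  DF(b6)={b7,b8,b9}
  DF(b7)={b9}
  DF(b8)=∅
  DF(b9)=∅

φ for r: defs {b0,b1,b6,b8}
  DF⁺ = {b6,b7,b8,b9}

Answer: ["b6", "b7", "b8", "b9"]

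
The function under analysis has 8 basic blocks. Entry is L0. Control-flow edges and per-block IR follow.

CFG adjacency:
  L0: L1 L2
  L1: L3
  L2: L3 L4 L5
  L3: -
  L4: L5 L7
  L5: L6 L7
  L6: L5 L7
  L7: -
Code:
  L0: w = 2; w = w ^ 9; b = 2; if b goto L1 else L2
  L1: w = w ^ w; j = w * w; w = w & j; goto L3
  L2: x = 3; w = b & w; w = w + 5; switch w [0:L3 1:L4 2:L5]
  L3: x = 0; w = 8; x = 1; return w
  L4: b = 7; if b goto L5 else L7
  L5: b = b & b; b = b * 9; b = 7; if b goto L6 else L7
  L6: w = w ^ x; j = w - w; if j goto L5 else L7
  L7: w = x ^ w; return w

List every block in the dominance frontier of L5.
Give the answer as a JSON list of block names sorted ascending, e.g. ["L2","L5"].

Answer: ["L5", "L7"]

Analysis:
idom tree: L1←L0 L2←L0 L3←L0 L4←L2 L5←L2 L6←L5 L7←L2
Dom at joins:
  L3: preds {L1,L2}: {L0,L1} ∩ {L0,L2} = {L0}; idom=L0
  L5: preds {L2,L4,L6}: {L0,L2} ∩ {L0,L2,L4} ∩ {L0,L2,L5,L6} = {L0,L2}; idom=L2
  L7: preds {L4,L5,L6}: {L0,L2,L4} ∩ {L0,L2,L5} ∩ {L0,L2,L5,L6} = {L0,L2}; idom=L2

Frontier:
  L3←L1: walk L1 to L0
  L3←L2: walk L2 to L0
  L5←L2: walk · to L2
  L5←L4: walk L4 to L2
  L5←L6: walk L6→L5 to L2
  L7←L4: walk L4 to L2
  L7←L5: walk L5 to L2
  L7←L6: walk L6→L5 to L2
  L0 → ∅
  L1 → {L3}
  L2 → {L3}
  L3 → ∅
  L4 → {L5,L7}
  L5 → {L5,L7}
  L6 → {L5,L7}
  L7 → ∅

DF(L5) = ["L5", "L7"]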